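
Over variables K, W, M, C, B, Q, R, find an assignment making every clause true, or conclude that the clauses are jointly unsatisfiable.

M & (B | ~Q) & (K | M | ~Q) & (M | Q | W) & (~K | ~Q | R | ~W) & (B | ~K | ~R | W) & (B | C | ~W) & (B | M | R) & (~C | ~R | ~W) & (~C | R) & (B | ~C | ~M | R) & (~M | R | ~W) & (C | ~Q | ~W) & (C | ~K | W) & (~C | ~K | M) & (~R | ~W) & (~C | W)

Unit clause (M) forces M = True.
Set K = False.
Try W = True:
  (~M | R | ~W) forces R = True.
  clause (~R | ~W) is falsified — backtrack.
So W = False.
  then (~C | W) forces C = False.
Set B = False.
  then (B | ~Q) forces Q = False.
Set R = True.
All clauses satisfied.

K = False, W = False, M = True, C = False, B = False, Q = False, R = True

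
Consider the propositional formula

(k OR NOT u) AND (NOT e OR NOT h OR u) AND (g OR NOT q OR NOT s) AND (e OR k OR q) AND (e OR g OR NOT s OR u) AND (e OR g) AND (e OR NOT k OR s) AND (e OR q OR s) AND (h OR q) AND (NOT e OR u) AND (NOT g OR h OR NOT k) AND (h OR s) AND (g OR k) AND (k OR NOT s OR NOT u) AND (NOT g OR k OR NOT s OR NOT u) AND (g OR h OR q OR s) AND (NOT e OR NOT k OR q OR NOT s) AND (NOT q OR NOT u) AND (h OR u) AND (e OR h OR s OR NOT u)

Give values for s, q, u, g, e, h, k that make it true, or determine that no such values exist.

s = False, q = False, u = True, g = False, e = True, h = True, k = True

Set s = False.
  then (h OR s) forces h = True.
Set q = False.
  then (e OR q OR s) forces e = True.
  then (NOT e OR u) forces u = True.
  then (k OR NOT u) forces k = True.
Set g = False.
All clauses satisfied.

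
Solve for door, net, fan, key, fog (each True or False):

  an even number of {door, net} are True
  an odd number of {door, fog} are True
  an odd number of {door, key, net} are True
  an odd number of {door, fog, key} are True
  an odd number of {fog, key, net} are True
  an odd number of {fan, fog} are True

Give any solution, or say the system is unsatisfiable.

The formula is unsatisfiable.

Adding constraints 1, 2, 3, 4 mod 2: every variable appears an even number of times on the left, so the left side is 0.
But the right sides sum to 1 (mod 2). 0 ≠ 1 — the system is inconsistent.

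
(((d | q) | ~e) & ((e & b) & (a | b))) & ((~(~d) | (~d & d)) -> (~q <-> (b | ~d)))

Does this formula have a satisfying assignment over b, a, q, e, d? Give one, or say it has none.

b=T; a=F; q=T; e=T; d=F

  ((d | q) | ~e) & ((e & b) & (a | b)) = True
    (d | q) | ~e = True
      d | q = True
      ~e = False
    (e & b) & (a | b) = True
      e & b = True
      a | b = True
  (~(~d) | (~d & d)) -> (~q <-> (b | ~d)) = True
    ~(~d) | (~d & d) = False
      ~(~d) = False
        ~d = True
      ~d & d = False
        ~d = True
    ~q <-> (b | ~d) = False
      ~q = False
      b | ~d = True
        ~d = True
Both conjuncts True, so the formula holds.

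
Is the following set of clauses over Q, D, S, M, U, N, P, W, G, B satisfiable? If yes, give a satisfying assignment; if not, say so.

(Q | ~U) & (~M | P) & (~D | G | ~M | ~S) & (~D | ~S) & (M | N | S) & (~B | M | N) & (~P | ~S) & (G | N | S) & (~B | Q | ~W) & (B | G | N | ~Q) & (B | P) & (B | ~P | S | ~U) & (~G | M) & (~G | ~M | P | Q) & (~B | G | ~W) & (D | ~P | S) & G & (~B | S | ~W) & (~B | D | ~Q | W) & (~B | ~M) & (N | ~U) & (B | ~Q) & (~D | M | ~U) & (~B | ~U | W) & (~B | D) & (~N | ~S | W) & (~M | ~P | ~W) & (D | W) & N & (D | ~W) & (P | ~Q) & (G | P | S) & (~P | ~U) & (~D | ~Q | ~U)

Q: False, D: True, S: False, M: True, U: False, N: True, P: True, W: False, G: True, B: False

Unit clause (G) forces G = True.
Unit clause (N) forces N = True.
In (~G | M) only M is left, so M = True.
In (~B | ~M) only ~B is left, so B = False.
In (B | ~Q) only ~Q is left, so Q = False.
In (Q | ~U) only ~U is left, so U = False.
In (~M | P) only P is left, so P = True.
In (~P | ~S) only ~S is left, so S = False.
In (D | ~P | S) only D is left, so D = True.
In (~M | ~P | ~W) only ~W is left, so W = False.
All clauses satisfied.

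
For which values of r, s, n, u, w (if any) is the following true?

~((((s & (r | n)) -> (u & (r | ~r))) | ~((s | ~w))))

r = False, s = True, n = True, u = False, w = False

  ~((((s & (r | n)) -> (u & (r | ~r))) | ~((s | ~w)))) = True
    ((s & (r | n)) -> (u & (r | ~r))) | ~((s | ~w)) = False
      (s & (r | n)) -> (u & (r | ~r)) = False
        s & (r | n) = True
          r | n = True
        u & (r | ~r) = False
          r | ~r = True
            ~r = True
      ~((s | ~w)) = False
        s | ~w = True
          ~w = True
The formula evaluates to True.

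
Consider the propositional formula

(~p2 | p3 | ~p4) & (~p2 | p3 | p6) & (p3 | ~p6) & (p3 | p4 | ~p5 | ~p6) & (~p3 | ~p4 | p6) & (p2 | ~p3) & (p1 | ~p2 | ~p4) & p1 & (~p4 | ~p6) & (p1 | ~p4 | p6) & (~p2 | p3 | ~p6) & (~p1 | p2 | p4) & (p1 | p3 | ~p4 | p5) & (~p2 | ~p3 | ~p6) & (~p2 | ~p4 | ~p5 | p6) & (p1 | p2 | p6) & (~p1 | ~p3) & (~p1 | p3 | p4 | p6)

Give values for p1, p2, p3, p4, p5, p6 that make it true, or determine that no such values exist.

Unit clause (p1) forces p1 = True.
In (~p1 | ~p3) only ~p3 is left, so p3 = False.
In (p3 | ~p6) only ~p6 is left, so p6 = False.
In (~p1 | p3 | p4 | p6) only p4 is left, so p4 = True.
In (~p2 | p3 | ~p4) only ~p2 is left, so p2 = False.
Set p5 = False.
All clauses satisfied.

p1: True; p2: False; p3: False; p4: True; p5: False; p6: False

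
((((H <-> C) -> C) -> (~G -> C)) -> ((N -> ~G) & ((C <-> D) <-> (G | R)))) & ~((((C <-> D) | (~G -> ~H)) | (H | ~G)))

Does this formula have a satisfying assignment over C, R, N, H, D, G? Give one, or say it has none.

Unsatisfiable

The conjunct ~((((C <-> D) | (~G -> ~H)) | (H | ~G))) is unsatisfiable on its own:
  H = True: this becomes ~((((C <-> D) | G) | True)) = False.
  H = False: this becomes ~((True | ~G)) = False.
So the whole conjunction is unsatisfiable.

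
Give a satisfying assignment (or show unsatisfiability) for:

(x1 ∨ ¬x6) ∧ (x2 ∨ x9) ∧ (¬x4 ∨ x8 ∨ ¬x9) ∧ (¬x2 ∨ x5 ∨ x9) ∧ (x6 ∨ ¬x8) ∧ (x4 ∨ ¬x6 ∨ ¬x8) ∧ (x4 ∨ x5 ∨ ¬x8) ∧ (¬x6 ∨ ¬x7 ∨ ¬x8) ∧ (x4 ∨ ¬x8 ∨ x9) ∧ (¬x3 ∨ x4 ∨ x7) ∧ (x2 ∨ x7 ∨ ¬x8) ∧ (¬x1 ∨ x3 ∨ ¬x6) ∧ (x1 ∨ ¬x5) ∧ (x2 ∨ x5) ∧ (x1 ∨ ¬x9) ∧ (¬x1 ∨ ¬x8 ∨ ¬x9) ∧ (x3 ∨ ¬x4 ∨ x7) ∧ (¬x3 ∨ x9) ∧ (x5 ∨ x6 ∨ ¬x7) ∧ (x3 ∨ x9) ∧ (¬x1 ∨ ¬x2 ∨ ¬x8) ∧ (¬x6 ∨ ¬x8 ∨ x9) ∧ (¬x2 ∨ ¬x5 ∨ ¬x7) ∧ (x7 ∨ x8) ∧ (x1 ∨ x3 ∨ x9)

x1=T; x2=T; x3=T; x4=F; x5=F; x6=T; x7=T; x8=F; x9=T

Set x1 = True.
Set x2 = True.
  then (¬x1 ∨ ¬x2 ∨ ¬x8) forces x8 = False.
  then (x7 ∨ x8) forces x7 = True.
  then (¬x2 ∨ ¬x5 ∨ ¬x7) forces x5 = False.
  then (¬x2 ∨ x5 ∨ x9) forces x9 = True.
  then (x5 ∨ x6 ∨ ¬x7) forces x6 = True.
  then (¬x4 ∨ x8 ∨ ¬x9) forces x4 = False.
  then (¬x1 ∨ x3 ∨ ¬x6) forces x3 = True.
All clauses satisfied.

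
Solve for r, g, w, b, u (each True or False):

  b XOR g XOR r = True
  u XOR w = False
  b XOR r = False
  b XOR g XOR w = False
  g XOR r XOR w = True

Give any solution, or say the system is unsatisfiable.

Adding constraints 3, 4, 5 mod 2: every variable appears an even number of times on the left, so the left side is 0.
But the right sides sum to 1 (mod 2). 0 ≠ 1 — the system is inconsistent.

UNSATISFIABLE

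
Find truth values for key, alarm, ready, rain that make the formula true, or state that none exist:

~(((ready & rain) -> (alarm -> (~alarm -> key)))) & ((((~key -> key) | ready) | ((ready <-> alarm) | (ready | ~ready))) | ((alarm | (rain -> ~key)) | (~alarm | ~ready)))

The conjunct ~(((ready & rain) -> (alarm -> (~alarm -> key)))) is unsatisfiable on its own:
  alarm = True: this becomes ~(((ready & rain) -> True)) = False.
  alarm = False: this becomes ~(((ready & rain) -> True)) = False.
So the whole conjunction is unsatisfiable.

Unsatisfiable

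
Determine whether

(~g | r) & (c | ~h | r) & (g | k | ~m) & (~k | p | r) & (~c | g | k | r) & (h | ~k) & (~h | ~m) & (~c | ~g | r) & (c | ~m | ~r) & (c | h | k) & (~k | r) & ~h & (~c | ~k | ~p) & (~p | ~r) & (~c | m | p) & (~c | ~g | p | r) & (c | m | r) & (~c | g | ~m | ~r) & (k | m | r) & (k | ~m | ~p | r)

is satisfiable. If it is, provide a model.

Unit clause (~h) forces h = False.
In (h | ~k) only ~k is left, so k = False.
In (c | h | k) only c is left, so c = True.
Try p = True:
  (~p | ~r) forces r = False.
  (~g | r) forces g = False.
  clause (~c | g | k | r) is falsified — backtrack.
So p = False.
  then (~c | m | p) forces m = True.
  then (g | k | ~m) forces g = True.
  then (~c | ~g | r) forces r = True.
All clauses satisfied.

p = False, h = False, m = True, c = True, k = False, r = True, g = True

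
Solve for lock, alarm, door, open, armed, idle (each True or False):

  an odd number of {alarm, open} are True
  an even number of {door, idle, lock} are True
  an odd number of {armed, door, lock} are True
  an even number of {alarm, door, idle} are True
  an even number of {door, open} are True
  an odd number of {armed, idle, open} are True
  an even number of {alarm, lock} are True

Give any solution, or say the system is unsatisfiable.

lock=T, alarm=T, door=F, open=F, armed=F, idle=T

{alarm, open}: 1 true → odd ✓
{door, idle, lock}: 2 true → even ✓
{armed, door, lock}: 1 true → odd ✓
{alarm, door, idle}: 2 true → even ✓
{door, open}: 0 true → even ✓
{armed, idle, open}: 1 true → odd ✓
{alarm, lock}: 2 true → even ✓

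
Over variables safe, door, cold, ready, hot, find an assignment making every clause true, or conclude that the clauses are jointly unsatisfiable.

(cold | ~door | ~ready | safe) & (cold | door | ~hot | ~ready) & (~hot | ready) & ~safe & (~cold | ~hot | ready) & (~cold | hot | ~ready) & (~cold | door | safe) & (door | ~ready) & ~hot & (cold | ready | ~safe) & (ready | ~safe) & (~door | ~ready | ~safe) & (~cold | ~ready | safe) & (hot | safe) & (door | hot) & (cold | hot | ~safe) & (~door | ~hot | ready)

Case safe = True:
  Clause (~safe) is falsified — contradiction.
Case safe = False:
  (~hot) forces hot = False.
  Clause (hot | safe) is falsified — contradiction.
Both cases fail, so the formula is unsatisfiable.

No satisfying assignment exists.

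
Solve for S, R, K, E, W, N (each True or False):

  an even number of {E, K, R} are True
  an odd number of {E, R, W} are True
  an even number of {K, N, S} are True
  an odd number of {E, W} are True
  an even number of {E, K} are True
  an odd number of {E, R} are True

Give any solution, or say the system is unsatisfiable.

S: False, R: False, K: True, E: True, W: False, N: True

{E, K, R}: 2 true → even ✓
{E, R, W}: 1 true → odd ✓
{K, N, S}: 2 true → even ✓
{E, W}: 1 true → odd ✓
{E, K}: 2 true → even ✓
{E, R}: 1 true → odd ✓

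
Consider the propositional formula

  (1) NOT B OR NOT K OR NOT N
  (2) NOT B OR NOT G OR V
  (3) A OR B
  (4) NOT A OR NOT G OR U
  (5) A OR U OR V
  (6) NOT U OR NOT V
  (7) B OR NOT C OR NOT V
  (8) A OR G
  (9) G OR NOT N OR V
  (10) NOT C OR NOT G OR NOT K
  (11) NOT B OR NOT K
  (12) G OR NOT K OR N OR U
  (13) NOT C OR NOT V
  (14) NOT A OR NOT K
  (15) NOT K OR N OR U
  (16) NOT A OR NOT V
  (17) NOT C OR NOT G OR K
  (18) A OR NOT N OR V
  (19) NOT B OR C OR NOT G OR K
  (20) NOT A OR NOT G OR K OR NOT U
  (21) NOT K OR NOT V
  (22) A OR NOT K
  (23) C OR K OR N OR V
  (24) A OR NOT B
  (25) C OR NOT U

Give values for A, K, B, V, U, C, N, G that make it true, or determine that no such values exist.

A = True, K = False, B = True, V = False, U = True, C = True, N = False, G = False

Try A = False:
  (A OR B) forces B = True.
  clause (A OR NOT B) is falsified — backtrack.
So A = True.
  then (NOT A OR NOT K) forces K = False.
  then (NOT A OR NOT V) forces V = False.
Set B = True.
  then (NOT B OR NOT G OR V) forces G = False.
  then (G OR NOT N OR V) forces N = False.
  then (C OR K OR N OR V) forces C = True.
Set U = True.
All clauses satisfied.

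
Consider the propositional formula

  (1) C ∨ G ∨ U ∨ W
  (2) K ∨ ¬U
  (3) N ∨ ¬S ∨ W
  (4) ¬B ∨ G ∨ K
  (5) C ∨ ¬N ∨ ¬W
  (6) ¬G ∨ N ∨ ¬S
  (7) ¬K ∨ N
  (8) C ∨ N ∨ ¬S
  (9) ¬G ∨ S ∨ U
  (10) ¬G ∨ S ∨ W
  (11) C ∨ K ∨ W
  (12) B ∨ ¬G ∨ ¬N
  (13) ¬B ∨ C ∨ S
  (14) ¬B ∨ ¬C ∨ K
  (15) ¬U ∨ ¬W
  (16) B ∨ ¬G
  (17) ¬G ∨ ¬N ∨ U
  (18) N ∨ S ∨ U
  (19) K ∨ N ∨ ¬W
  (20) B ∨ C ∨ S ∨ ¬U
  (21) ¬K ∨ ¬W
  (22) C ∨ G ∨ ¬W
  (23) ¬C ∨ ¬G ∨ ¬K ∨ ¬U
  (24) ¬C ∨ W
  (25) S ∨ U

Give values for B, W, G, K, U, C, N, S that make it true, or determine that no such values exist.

B=F, W=F, G=F, K=T, U=T, C=F, N=T, S=T

Set B = False.
  then (B ∨ ¬G) forces G = False.
Set W = False.
  then (¬C ∨ W) forces C = False.
  then (C ∨ G ∨ U ∨ W) forces U = True.
  then (K ∨ ¬U) forces K = True.
  then (¬K ∨ N) forces N = True.
  then (B ∨ C ∨ S ∨ ¬U) forces S = True.
All clauses satisfied.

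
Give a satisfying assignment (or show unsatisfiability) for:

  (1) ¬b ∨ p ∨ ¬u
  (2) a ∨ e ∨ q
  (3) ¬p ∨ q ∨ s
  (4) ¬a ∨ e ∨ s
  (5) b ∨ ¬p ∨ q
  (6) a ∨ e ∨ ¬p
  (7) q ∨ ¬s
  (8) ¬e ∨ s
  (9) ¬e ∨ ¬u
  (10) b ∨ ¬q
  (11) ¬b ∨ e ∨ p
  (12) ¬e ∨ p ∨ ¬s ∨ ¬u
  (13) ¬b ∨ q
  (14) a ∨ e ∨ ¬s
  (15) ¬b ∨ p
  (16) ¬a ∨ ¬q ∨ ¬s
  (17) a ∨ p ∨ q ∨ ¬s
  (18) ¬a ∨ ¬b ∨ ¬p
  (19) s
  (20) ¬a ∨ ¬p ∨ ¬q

Unit clause (s) forces s = True.
In (q ∨ ¬s) only q is left, so q = True.
In (b ∨ ¬q) only b is left, so b = True.
In (¬b ∨ p) only p is left, so p = True.
In (¬a ∨ ¬q ∨ ¬s) only ¬a is left, so a = False.
In (a ∨ e ∨ ¬p) only e is left, so e = True.
In (¬e ∨ ¬u) only ¬u is left, so u = False.
All clauses satisfied.

b = True; p = True; q = True; s = True; u = False; e = True; a = False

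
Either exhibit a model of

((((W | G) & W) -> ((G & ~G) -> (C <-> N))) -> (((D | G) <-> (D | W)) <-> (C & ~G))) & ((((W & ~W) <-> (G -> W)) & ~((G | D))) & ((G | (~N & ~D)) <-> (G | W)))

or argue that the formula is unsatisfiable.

Case G = True: the conjunct ~((G | D)) becomes ~((True | D)) = False.
Case G = False: the formula simplifies to ((D <-> (D | W)) <-> C) & (((W & ~W) & ~D) & ((~N & ~D) <-> W)).
  W = True: the conjunct ~W is False.
  W = False: the conjunct W is False.
Both cases fail — unsatisfiable.

Unsatisfiable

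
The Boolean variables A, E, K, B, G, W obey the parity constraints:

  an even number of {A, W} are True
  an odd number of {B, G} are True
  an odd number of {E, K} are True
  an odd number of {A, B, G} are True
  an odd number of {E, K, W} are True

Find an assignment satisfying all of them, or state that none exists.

A=F; E=T; K=F; B=T; G=F; W=F

{A, W}: 0 true → even ✓
{B, G}: 1 true → odd ✓
{E, K}: 1 true → odd ✓
{A, B, G}: 1 true → odd ✓
{E, K, W}: 1 true → odd ✓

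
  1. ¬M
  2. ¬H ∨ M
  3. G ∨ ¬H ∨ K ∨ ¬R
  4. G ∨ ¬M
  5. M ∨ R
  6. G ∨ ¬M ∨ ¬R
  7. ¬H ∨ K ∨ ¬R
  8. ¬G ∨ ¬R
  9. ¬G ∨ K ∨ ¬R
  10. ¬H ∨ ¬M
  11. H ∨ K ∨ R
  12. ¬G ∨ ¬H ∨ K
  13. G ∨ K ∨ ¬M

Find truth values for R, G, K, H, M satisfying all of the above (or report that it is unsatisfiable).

Unit clause (¬M) forces M = False.
In (¬H ∨ M) only ¬H is left, so H = False.
In (M ∨ R) only R is left, so R = True.
In (¬G ∨ ¬R) only ¬G is left, so G = False.
Set K = False.
All clauses satisfied.

R = True; G = False; K = False; H = False; M = False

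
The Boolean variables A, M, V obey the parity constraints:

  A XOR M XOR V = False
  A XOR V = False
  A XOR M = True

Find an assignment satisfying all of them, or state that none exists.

A=T; M=F; V=T

A XOR M XOR V = T XOR F XOR T = False ✓
A XOR V = T XOR T = False ✓
A XOR M = T XOR F = True ✓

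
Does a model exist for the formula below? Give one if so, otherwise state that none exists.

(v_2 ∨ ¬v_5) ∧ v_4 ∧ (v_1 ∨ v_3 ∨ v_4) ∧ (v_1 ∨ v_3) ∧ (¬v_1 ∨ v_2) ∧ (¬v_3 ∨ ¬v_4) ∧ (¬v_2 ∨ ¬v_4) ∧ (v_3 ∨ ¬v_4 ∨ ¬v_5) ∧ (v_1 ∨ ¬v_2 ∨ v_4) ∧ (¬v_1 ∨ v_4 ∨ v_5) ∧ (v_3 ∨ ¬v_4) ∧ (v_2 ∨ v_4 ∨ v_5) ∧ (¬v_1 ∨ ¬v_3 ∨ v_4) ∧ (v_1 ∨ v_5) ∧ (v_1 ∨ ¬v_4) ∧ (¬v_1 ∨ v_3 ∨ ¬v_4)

Unsatisfiable — no assignment works.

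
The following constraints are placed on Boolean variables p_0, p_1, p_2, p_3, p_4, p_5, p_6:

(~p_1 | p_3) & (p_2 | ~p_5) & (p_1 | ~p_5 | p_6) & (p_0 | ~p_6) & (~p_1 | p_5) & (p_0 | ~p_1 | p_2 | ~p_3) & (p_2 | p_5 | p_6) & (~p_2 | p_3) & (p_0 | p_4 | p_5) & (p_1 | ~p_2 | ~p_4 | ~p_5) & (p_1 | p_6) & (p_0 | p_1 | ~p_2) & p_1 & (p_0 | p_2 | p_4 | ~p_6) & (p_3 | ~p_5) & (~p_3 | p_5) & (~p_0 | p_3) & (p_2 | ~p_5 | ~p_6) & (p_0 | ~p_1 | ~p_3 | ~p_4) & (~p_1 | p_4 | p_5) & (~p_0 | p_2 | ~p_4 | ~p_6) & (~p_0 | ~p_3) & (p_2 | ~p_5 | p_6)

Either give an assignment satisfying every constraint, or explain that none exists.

p_0: False, p_1: True, p_2: True, p_3: True, p_4: False, p_5: True, p_6: False

Unit clause (p_1) forces p_1 = True.
In (~p_1 | p_3) only p_3 is left, so p_3 = True.
In (~p_1 | p_5) only p_5 is left, so p_5 = True.
In (~p_0 | ~p_3) only ~p_0 is left, so p_0 = False.
In (p_2 | ~p_5) only p_2 is left, so p_2 = True.
In (p_0 | ~p_6) only ~p_6 is left, so p_6 = False.
In (p_0 | ~p_1 | ~p_3 | ~p_4) only ~p_4 is left, so p_4 = False.
All clauses satisfied.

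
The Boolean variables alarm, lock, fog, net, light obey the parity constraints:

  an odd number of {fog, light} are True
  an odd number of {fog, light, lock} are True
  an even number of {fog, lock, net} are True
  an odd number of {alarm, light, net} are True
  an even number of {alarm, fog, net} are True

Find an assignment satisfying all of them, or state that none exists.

alarm=F, lock=F, fog=T, net=T, light=F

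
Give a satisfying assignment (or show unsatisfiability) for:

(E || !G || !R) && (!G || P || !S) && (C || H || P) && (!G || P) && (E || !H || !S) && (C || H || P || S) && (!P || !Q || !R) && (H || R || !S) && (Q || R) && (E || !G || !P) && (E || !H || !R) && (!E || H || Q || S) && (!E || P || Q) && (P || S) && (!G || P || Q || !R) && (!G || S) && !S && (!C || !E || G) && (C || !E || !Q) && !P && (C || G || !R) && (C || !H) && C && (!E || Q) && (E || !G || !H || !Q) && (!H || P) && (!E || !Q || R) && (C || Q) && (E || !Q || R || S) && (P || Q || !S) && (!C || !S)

Case S = True:
  Clause (!S) is falsified — contradiction.
Case S = False:
  (P || S) forces P = True.
  Clause (!P) is falsified — contradiction.
Both cases fail, so the formula is unsatisfiable.

UNSATISFIABLE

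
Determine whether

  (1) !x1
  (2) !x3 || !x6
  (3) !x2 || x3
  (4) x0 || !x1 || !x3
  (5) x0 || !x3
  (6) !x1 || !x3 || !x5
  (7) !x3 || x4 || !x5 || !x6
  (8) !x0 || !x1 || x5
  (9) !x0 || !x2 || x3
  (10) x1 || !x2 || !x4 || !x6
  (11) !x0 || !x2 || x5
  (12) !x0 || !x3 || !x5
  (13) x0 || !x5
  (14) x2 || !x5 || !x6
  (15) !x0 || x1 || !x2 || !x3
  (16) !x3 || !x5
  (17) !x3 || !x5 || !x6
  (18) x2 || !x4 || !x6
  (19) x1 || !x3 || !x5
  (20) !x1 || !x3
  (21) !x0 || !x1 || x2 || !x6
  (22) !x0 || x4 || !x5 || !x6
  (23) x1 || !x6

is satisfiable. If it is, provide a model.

Unit clause (!x1) forces x1 = False.
In (x1 || !x6) only !x6 is left, so x6 = False.
Set x0 = False.
  then (x0 || !x3) forces x3 = False.
  then (x0 || !x5) forces x5 = False.
  then (!x2 || x3) forces x2 = False.
Set x4 = False.
All clauses satisfied.

x0 = False; x1 = False; x2 = False; x3 = False; x4 = False; x5 = False; x6 = False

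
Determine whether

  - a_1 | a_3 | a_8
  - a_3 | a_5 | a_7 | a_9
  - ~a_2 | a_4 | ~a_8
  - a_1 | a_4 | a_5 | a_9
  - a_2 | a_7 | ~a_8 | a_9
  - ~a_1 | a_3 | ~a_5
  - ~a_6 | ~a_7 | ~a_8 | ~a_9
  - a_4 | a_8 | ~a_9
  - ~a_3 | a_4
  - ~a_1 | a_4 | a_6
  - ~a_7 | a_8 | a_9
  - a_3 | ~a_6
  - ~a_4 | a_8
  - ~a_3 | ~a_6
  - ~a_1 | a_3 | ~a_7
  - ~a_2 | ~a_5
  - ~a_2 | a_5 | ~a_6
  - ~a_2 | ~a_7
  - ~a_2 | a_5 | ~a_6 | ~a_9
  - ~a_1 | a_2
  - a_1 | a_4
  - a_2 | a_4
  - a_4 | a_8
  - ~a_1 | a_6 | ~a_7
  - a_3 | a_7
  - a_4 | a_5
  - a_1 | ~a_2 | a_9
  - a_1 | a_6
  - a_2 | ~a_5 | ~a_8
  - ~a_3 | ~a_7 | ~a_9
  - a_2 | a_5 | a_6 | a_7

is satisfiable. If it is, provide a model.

a_1 = True, a_2 = True, a_3 = True, a_4 = True, a_5 = False, a_6 = False, a_7 = False, a_8 = True, a_9 = True

Try a_1 = False:
  (a_1 | a_4) forces a_4 = True.
  (~a_4 | a_8) forces a_8 = True.
  (a_1 | a_6) forces a_6 = True.
  (a_3 | ~a_6) forces a_3 = True.
  clause (~a_3 | ~a_6) is falsified — backtrack.
So a_1 = True.
  then (~a_1 | a_2) forces a_2 = True.
  then (~a_2 | ~a_5) forces a_5 = False.
  then (~a_2 | a_5 | ~a_6) forces a_6 = False.
  then (~a_2 | ~a_7) forces a_7 = False.
  then (a_3 | a_7) forces a_3 = True.
  then (a_4 | a_5) forces a_4 = True.
  then (~a_4 | a_8) forces a_8 = True.
Set a_9 = True.
All clauses satisfied.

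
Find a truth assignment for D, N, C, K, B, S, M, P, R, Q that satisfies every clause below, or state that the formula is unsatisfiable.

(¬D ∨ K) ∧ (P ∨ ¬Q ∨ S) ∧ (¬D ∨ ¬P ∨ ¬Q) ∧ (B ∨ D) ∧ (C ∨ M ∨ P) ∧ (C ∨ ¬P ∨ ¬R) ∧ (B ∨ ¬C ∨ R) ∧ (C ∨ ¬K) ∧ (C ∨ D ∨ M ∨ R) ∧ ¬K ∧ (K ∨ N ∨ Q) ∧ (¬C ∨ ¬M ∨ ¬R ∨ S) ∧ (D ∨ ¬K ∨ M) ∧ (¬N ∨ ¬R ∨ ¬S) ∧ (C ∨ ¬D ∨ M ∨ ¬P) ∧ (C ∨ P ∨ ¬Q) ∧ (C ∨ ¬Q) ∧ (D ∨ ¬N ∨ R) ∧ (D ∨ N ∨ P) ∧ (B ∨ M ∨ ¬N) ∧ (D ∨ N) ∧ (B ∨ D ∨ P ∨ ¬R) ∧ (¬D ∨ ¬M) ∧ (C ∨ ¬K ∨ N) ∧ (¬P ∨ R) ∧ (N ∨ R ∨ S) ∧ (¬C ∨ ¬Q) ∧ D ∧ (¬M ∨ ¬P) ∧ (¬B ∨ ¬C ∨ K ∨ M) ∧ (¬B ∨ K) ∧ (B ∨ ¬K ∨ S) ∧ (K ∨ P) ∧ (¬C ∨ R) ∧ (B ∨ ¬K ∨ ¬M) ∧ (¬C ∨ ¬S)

Unsatisfiable — no assignment works.

Case D = True:
  (¬D ∨ K) forces K = True.
  Clause (¬K) is falsified — contradiction.
Case D = False:
  Clause (D) is falsified — contradiction.
Both cases fail, so the formula is unsatisfiable.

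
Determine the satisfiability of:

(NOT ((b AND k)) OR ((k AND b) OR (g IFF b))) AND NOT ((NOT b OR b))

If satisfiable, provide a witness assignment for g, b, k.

The formula is unsatisfiable.

The conjunct NOT ((NOT b OR b)) is unsatisfiable on its own:
  b=F: evaluates to False.
  b=T: evaluates to False.
So the whole conjunction is unsatisfiable.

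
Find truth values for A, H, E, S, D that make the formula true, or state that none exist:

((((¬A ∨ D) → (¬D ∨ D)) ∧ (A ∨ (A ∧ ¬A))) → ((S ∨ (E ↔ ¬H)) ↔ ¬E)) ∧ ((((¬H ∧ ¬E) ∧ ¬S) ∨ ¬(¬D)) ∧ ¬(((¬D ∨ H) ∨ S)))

A = False, H = False, E = True, S = False, D = True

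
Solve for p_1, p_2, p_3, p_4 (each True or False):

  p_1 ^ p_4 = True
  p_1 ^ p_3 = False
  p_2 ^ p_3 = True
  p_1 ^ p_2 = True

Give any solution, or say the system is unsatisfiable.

p_1: False; p_2: True; p_3: False; p_4: True

p_1 ^ p_4 = F ^ T = True ✓
p_1 ^ p_3 = F ^ F = False ✓
p_2 ^ p_3 = T ^ F = True ✓
p_1 ^ p_2 = F ^ T = True ✓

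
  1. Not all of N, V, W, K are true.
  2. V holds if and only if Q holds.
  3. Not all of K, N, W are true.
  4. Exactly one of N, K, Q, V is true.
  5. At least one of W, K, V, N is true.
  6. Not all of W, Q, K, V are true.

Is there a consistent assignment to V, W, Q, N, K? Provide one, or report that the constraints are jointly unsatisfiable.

V = False; W = True; Q = False; N = True; K = False

  (1) {N, V, W, K}: 2/4 true — not all ✓
  (2) V=F, Q=F — same ✓
  (3) {K, N, W}: 2/3 true — not all ✓
  (4) {N, K, Q, V}: 1 true — exactly one ✓
  (5) {W, K, V, N}: 2 true — at least one ✓
  (6) {W, Q, K, V}: 1/4 true — not all ✓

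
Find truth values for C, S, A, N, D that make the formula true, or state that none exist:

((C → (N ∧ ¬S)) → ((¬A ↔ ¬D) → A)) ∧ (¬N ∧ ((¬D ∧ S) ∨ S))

C = True, S = True, A = False, N = False, D = False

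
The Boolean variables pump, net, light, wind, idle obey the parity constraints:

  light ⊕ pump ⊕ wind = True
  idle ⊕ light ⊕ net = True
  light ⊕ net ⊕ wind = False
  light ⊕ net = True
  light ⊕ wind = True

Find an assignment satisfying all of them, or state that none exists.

pump: False, net: True, light: False, wind: True, idle: False

light ⊕ pump ⊕ wind = F ⊕ F ⊕ T = True ✓
idle ⊕ light ⊕ net = F ⊕ F ⊕ T = True ✓
light ⊕ net ⊕ wind = F ⊕ T ⊕ T = False ✓
light ⊕ net = F ⊕ T = True ✓
light ⊕ wind = F ⊕ T = True ✓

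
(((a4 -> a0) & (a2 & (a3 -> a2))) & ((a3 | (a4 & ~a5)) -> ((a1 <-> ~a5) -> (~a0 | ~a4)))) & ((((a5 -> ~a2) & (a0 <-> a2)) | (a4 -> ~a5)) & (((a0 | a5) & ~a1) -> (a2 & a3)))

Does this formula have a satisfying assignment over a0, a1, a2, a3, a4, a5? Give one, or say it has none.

a0 = False; a1 = False; a2 = True; a3 = True; a4 = False; a5 = False

  ((a4 -> a0) & (a2 & (a3 -> a2))) & ((a3 | (a4 & ~a5)) -> ((a1 <-> ~a5) -> (~a0 | ~a4))) = True
    (a4 -> a0) & (a2 & (a3 -> a2)) = True
      a4 -> a0 = True
      a2 & (a3 -> a2) = True
        a3 -> a2 = True
    (a3 | (a4 & ~a5)) -> ((a1 <-> ~a5) -> (~a0 | ~a4)) = True
      a3 | (a4 & ~a5) = True
        a4 & ~a5 = False
          ~a5 = True
      (a1 <-> ~a5) -> (~a0 | ~a4) = True
        a1 <-> ~a5 = False
          ~a5 = True
        ~a0 | ~a4 = True
          ~a0 = True
          ~a4 = True
  (((a5 -> ~a2) & (a0 <-> a2)) | (a4 -> ~a5)) & (((a0 | a5) & ~a1) -> (a2 & a3)) = True
    ((a5 -> ~a2) & (a0 <-> a2)) | (a4 -> ~a5) = True
      (a5 -> ~a2) & (a0 <-> a2) = False
        a5 -> ~a2 = True
          ~a2 = False
        a0 <-> a2 = False
      a4 -> ~a5 = True
        ~a5 = True
    ((a0 | a5) & ~a1) -> (a2 & a3) = True
      (a0 | a5) & ~a1 = False
        a0 | a5 = False
        ~a1 = True
      a2 & a3 = True
Both conjuncts True, so the formula holds.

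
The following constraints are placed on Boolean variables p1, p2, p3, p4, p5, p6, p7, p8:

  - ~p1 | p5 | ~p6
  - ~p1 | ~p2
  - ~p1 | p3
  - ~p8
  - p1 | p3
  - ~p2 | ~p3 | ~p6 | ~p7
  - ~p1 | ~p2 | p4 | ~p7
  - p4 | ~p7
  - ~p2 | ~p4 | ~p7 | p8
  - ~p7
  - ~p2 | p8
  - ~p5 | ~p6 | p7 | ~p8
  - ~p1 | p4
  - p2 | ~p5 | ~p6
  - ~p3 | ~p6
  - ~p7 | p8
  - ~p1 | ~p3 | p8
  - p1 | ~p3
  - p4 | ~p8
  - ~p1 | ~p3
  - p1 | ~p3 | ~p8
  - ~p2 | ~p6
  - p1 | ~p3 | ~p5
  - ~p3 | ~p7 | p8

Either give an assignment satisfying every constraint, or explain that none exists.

Case p1 = True:
  (~p1 | ~p2) forces p2 = False.
  (~p1 | p3) forces p3 = True.
  Clause (~p1 | ~p3) is falsified — contradiction.
Case p1 = False:
  (~p8) forces p8 = False.
  (p1 | p3) forces p3 = True.
  Clause (p1 | ~p3) is falsified — contradiction.
Both cases fail, so the formula is unsatisfiable.

No satisfying assignment exists.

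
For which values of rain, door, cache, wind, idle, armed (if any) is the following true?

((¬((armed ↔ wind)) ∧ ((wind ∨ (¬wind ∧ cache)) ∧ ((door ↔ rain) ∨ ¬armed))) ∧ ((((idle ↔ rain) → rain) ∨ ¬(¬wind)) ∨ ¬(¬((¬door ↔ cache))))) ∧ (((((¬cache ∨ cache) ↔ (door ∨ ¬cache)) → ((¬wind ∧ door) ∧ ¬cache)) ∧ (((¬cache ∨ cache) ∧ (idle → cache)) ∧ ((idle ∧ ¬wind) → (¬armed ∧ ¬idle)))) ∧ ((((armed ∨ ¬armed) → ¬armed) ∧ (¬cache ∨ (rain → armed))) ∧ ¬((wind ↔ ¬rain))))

Case armed = True: the conjunct (armed ∨ ¬armed) → ¬armed becomes (True ∨ False) → ¬True = False.
Case armed = False: the formula simplifies to ((¬(¬wind) ∧ (wind ∨ (¬wind ∧ cache))) ∧ ((((idle ↔ rain) → rain) ∨ ¬(¬wind)) ∨ ¬(¬((¬door ↔ cache))))) ∧ (((((¬cache ∨ cache) ↔ (door ∨ ¬cache)) → ((¬wind ∧ door) ∧ ¬cache)) ∧ (((¬cache ∨ cache) ∧ (idle → cache)) ∧ ((idle ∧ ¬wind) → ¬idle))) ∧ ((¬cache ∨ ¬rain) ∧ ¬((wind ↔ ¬rain)))).
  wind = True: simplifies to (¬(((¬cache ∨ cache) ↔ (door ∨ ¬cache))) ∧ ((¬cache ∨ cache) ∧ (idle → cache))) ∧ ((¬cache ∨ ¬rain) ∧ ¬(¬rain)).
    cache = True: simplifies to ¬door ∧ (¬rain ∧ ¬(¬rain)).
      rain = True: the conjunct ¬rain is False.
      rain = False: the conjunct ¬(¬rain) becomes ¬(¬False) = False.
    cache = False: the conjunct ¬(((¬cache ∨ cache) ↔ (door ∨ ¬cache))) becomes ¬((True ↔ True)) = False.
  wind = False: the conjunct ¬(¬wind) becomes ¬(¬False) = False.
Both cases fail — unsatisfiable.

UNSATISFIABLE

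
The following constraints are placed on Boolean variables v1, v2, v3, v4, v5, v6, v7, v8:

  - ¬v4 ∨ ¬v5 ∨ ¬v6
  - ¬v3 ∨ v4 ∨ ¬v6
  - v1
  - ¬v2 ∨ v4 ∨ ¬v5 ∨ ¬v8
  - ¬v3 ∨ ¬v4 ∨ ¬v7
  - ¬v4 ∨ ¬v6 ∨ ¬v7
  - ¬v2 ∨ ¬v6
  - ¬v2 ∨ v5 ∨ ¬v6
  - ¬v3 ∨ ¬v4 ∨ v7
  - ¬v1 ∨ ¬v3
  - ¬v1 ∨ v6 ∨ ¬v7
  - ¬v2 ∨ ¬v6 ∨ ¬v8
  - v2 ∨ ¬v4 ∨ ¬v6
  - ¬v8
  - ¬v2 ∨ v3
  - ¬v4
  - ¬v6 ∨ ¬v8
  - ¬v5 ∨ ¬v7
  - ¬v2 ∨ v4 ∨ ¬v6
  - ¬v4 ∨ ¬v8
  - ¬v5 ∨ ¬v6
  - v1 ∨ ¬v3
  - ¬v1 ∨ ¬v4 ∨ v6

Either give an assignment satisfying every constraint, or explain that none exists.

v1 = True, v2 = False, v3 = False, v4 = False, v5 = False, v6 = False, v7 = False, v8 = False

Unit clause (v1) forces v1 = True.
In (¬v1 ∨ ¬v3) only ¬v3 is left, so v3 = False.
Unit clause (¬v8) forces v8 = False.
In (¬v2 ∨ v3) only ¬v2 is left, so v2 = False.
Unit clause (¬v4) forces v4 = False.
Set v5 = False.
Set v6 = False.
  then (¬v1 ∨ v6 ∨ ¬v7) forces v7 = False.
All clauses satisfied.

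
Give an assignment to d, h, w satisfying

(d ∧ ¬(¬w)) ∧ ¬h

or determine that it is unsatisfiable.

d = True; h = False; w = True

  d ∧ ¬(¬w) = True
    ¬(¬w) = True
      ¬w = False
  ¬h = True
Both conjuncts True, so the formula holds.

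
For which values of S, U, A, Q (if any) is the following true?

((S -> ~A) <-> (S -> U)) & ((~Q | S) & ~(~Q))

S=T, U=F, A=T, Q=T

  (S -> ~A) <-> (S -> U) = True
    S -> ~A = False
      ~A = False
    S -> U = False
  (~Q | S) & ~(~Q) = True
    ~Q | S = True
      ~Q = False
    ~(~Q) = True
      ~Q = False
Both conjuncts True, so the formula holds.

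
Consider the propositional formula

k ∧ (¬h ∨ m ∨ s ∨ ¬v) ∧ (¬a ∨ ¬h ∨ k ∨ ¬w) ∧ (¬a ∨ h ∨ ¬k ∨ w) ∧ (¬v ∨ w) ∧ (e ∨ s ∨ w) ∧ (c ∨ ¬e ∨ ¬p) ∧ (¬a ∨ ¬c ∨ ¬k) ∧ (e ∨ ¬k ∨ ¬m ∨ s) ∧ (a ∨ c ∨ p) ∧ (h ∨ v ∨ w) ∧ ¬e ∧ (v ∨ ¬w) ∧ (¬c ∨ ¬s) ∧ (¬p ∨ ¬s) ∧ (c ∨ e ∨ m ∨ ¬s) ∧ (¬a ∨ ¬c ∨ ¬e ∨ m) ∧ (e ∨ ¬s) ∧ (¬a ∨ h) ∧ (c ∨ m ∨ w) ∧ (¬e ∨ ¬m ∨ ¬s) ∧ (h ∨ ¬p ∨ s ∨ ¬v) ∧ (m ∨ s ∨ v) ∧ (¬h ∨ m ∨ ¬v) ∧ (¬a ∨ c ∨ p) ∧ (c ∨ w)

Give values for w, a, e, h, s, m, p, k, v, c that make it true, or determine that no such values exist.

w = True; a = False; e = False; h = False; s = False; m = False; p = False; k = True; v = True; c = True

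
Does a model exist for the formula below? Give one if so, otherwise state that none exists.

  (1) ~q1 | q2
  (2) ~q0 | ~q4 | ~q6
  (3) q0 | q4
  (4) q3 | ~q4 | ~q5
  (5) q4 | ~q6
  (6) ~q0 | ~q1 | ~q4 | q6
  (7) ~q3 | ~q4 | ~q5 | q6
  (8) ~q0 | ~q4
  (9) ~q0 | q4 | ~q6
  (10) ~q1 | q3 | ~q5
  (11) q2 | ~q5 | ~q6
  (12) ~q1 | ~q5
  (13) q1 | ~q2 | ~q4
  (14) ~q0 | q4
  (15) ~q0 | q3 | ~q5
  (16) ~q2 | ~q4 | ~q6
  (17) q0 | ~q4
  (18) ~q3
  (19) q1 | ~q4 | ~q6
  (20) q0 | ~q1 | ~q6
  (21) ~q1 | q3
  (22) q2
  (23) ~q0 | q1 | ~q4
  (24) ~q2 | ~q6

Case q0 = True:
  (~q0 | ~q4) forces q4 = False.
  Clause (~q0 | q4) is falsified — contradiction.
Case q0 = False:
  (q0 | q4) forces q4 = True.
  Clause (q0 | ~q4) is falsified — contradiction.
Both cases fail, so the formula is unsatisfiable.

Unsatisfiable — no assignment works.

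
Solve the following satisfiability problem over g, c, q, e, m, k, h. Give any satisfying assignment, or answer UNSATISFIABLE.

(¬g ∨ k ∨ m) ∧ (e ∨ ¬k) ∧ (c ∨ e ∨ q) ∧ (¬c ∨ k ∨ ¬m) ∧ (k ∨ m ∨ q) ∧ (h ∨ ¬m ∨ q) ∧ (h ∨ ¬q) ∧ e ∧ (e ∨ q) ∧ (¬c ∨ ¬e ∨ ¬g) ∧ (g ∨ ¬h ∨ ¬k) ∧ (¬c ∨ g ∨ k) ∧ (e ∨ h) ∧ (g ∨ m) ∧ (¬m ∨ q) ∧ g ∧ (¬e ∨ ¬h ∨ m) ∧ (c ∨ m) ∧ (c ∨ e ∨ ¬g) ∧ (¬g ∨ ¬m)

Unsatisfiable

Case g = True:
  (e) forces e = True.
  (¬c ∨ ¬e ∨ ¬g) forces c = False.
  (c ∨ m) forces m = True.
  Clause (¬g ∨ ¬m) is falsified — contradiction.
Case g = False:
  Clause (g) is falsified — contradiction.
Both cases fail, so the formula is unsatisfiable.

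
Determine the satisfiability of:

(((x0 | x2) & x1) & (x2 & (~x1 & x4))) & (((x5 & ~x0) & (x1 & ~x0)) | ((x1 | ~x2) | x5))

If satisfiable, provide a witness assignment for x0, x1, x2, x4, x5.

Case x1 = True: the conjunct ~x1 is False.
Case x1 = False: the conjunct x1 is False.
Both cases fail — unsatisfiable.

Unsatisfiable — no assignment works.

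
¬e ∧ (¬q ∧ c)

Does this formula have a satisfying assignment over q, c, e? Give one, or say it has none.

q = False, c = True, e = False

  ¬e = True
  ¬q ∧ c = True
    ¬q = True
Both conjuncts True, so the formula holds.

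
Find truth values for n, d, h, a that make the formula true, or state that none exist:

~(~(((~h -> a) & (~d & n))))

n = True; d = False; h = True; a = False

  ~(~(((~h -> a) & (~d & n)))) = True
    ~(((~h -> a) & (~d & n))) = False
      (~h -> a) & (~d & n) = True
        ~h -> a = True
          ~h = False
        ~d & n = True
          ~d = True
The formula evaluates to True.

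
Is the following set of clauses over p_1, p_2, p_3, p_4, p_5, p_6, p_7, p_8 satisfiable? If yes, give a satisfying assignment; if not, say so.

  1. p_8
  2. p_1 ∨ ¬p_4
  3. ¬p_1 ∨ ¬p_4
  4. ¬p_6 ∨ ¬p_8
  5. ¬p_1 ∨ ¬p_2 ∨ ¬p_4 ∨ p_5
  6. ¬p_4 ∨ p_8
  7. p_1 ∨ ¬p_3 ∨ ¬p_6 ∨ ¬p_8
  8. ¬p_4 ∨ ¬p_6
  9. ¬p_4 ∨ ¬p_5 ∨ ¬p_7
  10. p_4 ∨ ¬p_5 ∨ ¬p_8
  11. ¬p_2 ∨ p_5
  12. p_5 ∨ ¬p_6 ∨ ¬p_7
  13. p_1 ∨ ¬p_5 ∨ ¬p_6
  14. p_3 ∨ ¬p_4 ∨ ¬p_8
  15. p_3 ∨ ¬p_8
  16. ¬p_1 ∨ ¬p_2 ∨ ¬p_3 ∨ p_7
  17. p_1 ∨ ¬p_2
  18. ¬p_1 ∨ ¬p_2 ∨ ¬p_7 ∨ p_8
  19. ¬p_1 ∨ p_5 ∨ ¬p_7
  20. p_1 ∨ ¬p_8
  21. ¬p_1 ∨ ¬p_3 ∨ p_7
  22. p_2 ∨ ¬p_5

Case p_8 = True:
  (¬p_6 ∨ ¬p_8) forces p_6 = False.
  (p_3 ∨ ¬p_8) forces p_3 = True.
  (p_1 ∨ ¬p_8) forces p_1 = True.
  (¬p_1 ∨ ¬p_4) forces p_4 = False.
  (p_4 ∨ ¬p_5 ∨ ¬p_8) forces p_5 = False.
  (¬p_2 ∨ p_5) forces p_2 = False.
  (¬p_1 ∨ p_5 ∨ ¬p_7) forces p_7 = False.
  Clause (¬p_1 ∨ ¬p_3 ∨ p_7) is falsified — contradiction.
Case p_8 = False:
  Clause (p_8) is falsified — contradiction.
Both cases fail, so the formula is unsatisfiable.

Unsatisfiable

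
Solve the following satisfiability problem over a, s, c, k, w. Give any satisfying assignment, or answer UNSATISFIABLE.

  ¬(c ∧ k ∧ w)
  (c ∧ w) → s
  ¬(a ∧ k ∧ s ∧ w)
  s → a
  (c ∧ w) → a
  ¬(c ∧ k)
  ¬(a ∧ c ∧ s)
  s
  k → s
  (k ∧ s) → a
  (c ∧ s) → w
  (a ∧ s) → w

a = True, s = True, c = False, k = False, w = True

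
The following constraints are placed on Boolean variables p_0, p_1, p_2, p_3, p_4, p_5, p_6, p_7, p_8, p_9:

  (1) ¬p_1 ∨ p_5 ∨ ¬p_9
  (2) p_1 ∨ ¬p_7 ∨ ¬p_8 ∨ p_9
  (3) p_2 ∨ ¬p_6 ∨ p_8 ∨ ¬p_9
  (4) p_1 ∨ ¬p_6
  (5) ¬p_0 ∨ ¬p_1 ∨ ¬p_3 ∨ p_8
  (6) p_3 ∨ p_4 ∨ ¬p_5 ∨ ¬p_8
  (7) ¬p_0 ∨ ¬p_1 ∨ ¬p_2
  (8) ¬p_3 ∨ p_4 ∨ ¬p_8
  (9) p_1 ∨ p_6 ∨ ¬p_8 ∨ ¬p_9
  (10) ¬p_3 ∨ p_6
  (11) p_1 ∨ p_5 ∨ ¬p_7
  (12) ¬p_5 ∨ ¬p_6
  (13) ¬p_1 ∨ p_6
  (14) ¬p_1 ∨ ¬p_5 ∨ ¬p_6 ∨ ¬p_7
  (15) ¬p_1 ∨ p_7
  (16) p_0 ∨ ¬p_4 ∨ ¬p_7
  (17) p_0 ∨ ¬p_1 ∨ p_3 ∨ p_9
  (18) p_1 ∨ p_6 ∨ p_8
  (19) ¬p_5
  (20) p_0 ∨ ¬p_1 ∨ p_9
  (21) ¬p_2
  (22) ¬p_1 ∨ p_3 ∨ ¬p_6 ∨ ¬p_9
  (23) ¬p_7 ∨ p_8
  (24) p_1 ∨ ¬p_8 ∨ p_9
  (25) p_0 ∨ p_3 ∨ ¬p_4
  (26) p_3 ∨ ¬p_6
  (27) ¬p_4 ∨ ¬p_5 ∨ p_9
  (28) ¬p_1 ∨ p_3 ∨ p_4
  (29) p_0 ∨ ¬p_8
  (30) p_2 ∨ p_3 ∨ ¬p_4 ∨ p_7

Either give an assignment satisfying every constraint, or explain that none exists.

p_0 = True, p_1 = True, p_2 = False, p_3 = True, p_4 = True, p_5 = False, p_6 = True, p_7 = True, p_8 = True, p_9 = False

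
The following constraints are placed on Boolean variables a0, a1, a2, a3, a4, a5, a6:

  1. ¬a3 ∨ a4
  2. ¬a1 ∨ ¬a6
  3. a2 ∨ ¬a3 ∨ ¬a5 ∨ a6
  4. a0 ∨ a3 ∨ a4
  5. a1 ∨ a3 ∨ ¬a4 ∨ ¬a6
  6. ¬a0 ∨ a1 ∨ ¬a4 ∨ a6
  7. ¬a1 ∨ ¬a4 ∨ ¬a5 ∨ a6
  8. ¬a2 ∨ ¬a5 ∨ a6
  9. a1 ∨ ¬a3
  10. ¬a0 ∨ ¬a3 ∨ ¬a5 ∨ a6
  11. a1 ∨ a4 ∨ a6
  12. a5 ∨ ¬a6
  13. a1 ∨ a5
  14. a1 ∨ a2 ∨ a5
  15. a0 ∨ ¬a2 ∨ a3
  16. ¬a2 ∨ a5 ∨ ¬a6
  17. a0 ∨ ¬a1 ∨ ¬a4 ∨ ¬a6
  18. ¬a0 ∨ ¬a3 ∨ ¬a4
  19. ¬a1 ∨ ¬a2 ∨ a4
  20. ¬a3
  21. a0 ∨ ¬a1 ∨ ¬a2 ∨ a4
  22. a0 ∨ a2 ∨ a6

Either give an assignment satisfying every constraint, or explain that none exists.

a0: True, a1: False, a2: False, a3: False, a4: False, a5: True, a6: True

Unit clause (¬a3) forces a3 = False.
Set a0 = True.
Set a1 = False.
  then (a1 ∨ a5) forces a5 = True.
Set a2 = False.
Try a4 = True:
  (a1 ∨ a3 ∨ ¬a4 ∨ ¬a6) forces a6 = False.
  clause (¬a0 ∨ a1 ∨ ¬a4 ∨ a6) is falsified — backtrack.
So a4 = False.
  then (a1 ∨ a4 ∨ a6) forces a6 = True.
All clauses satisfied.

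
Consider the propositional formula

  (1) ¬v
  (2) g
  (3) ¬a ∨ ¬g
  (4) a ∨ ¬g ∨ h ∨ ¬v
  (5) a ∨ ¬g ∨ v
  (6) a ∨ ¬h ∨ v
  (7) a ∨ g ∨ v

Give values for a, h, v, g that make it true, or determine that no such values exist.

Case v = True:
  Clause (¬v) is falsified — contradiction.
Case v = False:
  (g) forces g = True.
  (¬a ∨ ¬g) forces a = False.
  Clause (a ∨ ¬g ∨ v) is falsified — contradiction.
Both cases fail, so the formula is unsatisfiable.

Unsatisfiable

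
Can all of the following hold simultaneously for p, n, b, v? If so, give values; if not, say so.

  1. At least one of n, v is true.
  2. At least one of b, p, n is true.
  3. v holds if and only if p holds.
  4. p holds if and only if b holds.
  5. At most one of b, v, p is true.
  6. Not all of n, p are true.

p = False, n = True, b = False, v = False

  (1) {n, v}: 1 true — at least one ✓
  (2) {b, p, n}: 1 true — at least one ✓
  (3) v=F, p=F — same ✓
  (4) p=F, b=F — same ✓
  (5) {b, v, p}: 0 true — at most one ✓
  (6) {n, p}: 1/2 true — not all ✓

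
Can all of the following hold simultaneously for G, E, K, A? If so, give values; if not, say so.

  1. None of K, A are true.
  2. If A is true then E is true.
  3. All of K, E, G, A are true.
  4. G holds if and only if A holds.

The formula is unsatisfiable.

Case K = True:
  Constraint (1) is violated (K=T) — contradiction.
Case K = False:
  Constraint (3) is violated (K=F) — contradiction.
Both cases fail — unsatisfiable.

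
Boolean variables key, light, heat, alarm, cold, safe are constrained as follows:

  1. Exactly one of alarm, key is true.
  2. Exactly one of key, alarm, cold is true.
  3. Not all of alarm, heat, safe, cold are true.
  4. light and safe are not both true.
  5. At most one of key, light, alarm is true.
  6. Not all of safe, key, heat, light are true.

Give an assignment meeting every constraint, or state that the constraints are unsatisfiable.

key: False; light: False; heat: True; alarm: True; cold: False; safe: True

  (1) {alarm, key}: 1 true — exactly one ✓
  (2) {key, alarm, cold}: 1 true — exactly one ✓
  (3) {alarm, heat, safe, cold}: 3/4 true — not all ✓
  (4) light=F, safe=T — not both ✓
  (5) {key, light, alarm}: 1 true — at most one ✓
  (6) {safe, key, heat, light}: 2/4 true — not all ✓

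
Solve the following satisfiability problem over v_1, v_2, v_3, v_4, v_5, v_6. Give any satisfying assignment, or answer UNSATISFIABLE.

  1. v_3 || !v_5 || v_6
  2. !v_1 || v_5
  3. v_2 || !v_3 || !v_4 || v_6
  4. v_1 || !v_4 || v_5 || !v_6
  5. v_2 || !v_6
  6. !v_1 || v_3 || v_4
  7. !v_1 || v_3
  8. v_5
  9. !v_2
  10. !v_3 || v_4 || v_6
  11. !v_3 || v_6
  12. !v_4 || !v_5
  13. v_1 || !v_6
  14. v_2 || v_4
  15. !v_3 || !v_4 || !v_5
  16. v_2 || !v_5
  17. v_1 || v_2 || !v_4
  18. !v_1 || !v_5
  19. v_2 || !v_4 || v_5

The formula is unsatisfiable.

Case v_5 = True:
  (!v_2) forces v_2 = False.
  Clause (v_2 || !v_5) is falsified — contradiction.
Case v_5 = False:
  Clause (v_5) is falsified — contradiction.
Both cases fail, so the formula is unsatisfiable.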